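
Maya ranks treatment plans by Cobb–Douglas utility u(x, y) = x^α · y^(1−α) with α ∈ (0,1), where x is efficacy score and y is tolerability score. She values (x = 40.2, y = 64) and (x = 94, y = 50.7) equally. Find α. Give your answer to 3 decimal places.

Set the two utilities equal: 40.2^α·64^(1−α) = 94^α·50.7^(1−α).
Taking logs: α·ln 40.2 + (1−α)·ln 64 = α·ln 94 + (1−α)·ln 50.7, i.e. α·-0.849428 = (1−α)·-0.232957.
With A = -0.849428 and B = -0.232957: α·A = (1−α)·B, so α = B/(A+B) = -0.232957/-1.082385 ≈ 0.215.

α ≈ 0.215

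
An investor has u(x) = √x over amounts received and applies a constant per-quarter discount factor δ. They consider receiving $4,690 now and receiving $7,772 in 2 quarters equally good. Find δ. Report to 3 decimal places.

Equating discounted utilities: u(4690) = δ^2·u(7772) ⇒ δ^2 = u(4690)/u(7772).
With u(x) = √x: δ^2 = √4690/√7772 = √(4690/7772) = 0.77682.
Taking the square root: δ = 0.77682^(1/2) ≈ 0.881.

δ ≈ 0.881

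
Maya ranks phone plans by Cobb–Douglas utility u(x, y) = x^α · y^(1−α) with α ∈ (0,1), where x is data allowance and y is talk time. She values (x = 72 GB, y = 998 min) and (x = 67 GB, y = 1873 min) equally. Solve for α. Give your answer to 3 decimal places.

α ≈ 0.897

The Cobb–Douglas utilities coincide, so 72^α·998^(1−α) = 67^α·1873^(1−α).
Taking logs: α·ln 72 + (1−α)·ln 998 = α·ln 67 + (1−α)·ln 1873, i.e. α·0.071973 = (1−α)·0.629543.
Thus α·(0.701516) = 0.629543, so α = 0.629543/0.701516 ≈ 0.897.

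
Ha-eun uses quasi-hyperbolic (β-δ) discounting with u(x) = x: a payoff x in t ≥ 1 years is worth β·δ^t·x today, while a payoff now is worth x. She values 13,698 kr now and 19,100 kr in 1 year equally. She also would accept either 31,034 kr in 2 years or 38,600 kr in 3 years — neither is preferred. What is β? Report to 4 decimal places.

The second indifference involves only future payoffs, so β cancels: β·δ^2·31034 = β·δ^3·38600, giving δ = 31034/38600 = 0.80399.
Substituting δ into 13698 = β·δ·19100: β = 13698/(15356.202) ≈ 0.8920.

β ≈ 0.8920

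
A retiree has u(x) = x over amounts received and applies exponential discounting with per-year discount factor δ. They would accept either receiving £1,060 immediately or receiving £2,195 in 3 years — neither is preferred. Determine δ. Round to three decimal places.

δ ≈ 0.785

Equating discounted utilities: u(1060) = δ^3·u(2195) ⇒ δ^3 = u(1060)/u(2195).
With u(x) = x: δ^3 = 1060/2195 = 0.48292.
So δ = 0.48292^(1/3) ≈ 0.785.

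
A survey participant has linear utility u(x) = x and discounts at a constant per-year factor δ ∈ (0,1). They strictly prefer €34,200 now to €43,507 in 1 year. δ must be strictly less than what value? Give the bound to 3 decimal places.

Under u(x) = x this choice says 34200 > δ·43507.
So δ < 34200/43507 = 0.78608.

δ < 0.786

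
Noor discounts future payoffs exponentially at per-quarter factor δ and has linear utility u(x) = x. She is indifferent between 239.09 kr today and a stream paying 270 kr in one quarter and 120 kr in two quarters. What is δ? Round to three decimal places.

Present value of the stream is 270·δ + 120·δ². Indifference gives 270δ + 120δ² = 239.09.
That is, 120δ² + 270δ − 239.09 = 0, a quadratic in δ.
δ = (−270 + √(270² + 4·120·239.09)) / (2·120) = (−270 + √187663.20) / 240 ≈ 0.680.

δ ≈ 0.680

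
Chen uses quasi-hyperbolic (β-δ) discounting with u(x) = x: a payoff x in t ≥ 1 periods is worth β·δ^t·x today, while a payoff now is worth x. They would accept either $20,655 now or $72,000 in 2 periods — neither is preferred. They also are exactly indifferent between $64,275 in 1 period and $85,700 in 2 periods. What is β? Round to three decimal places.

β ≈ 0.510

The second indifference involves only future payoffs, so β cancels: β·δ^1·64275 = β·δ^2·85700, giving δ = 64275/85700 = 0.75000.
Substituting δ into 20655 = β·δ^2·72000: β = 20655/(40500.000) ≈ 0.510.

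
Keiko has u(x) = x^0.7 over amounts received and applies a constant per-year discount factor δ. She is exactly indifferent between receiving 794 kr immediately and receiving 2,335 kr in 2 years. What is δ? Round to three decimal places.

Equating discounted utilities: u(794) = δ^2·u(2335) ⇒ δ^2 = u(794)/u(2335).
With u(x) = x^0.7: δ^2 = 794^0.7/2335^0.7 = (794/2335)^0.7 = 0.46997.
Hence δ = (0.46997)^(1/2) = 0.68555.

δ ≈ 0.686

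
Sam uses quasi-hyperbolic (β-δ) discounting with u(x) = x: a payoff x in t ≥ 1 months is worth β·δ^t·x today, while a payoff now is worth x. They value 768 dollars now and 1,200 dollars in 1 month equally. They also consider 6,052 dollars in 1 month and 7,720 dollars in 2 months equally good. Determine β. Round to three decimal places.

β ≈ 0.816

The second indifference involves only future payoffs, so β cancels: β·δ^1·6052 = β·δ^2·7720, giving δ = 6052/7720 = 0.78394.
The first indifference: 768 = β·δ·1200, so β = 768/(δ·1200) = 768/(0.78394·1200) ≈ 0.816.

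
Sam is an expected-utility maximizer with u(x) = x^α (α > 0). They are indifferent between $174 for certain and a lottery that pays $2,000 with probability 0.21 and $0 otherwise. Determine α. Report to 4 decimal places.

α ≈ 0.6391

The lottery's expected utility is 0.21·u(2000) + 0.79·u(0) = 0.21·2000^α (since u(0) = 0 for α > 0).
Setting u(174) equal to that: 174^α = 0.21·2000^α ⇒ (174/2000)^α = 0.21.
Take logs: α = ln 0.21 / ln(174/2000) ≈ 0.639126.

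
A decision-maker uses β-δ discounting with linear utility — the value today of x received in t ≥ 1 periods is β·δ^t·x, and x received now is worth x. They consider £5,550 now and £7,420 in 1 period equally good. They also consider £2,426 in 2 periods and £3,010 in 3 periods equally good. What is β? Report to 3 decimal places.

From the later pair, β·δ^2·2426 = β·δ^3·3010; dividing through, δ = 2426/3010 = 0.80598.
Substituting δ into 5550 = β·δ·7420: β = 5550/(5980.372) ≈ 0.928.

β ≈ 0.928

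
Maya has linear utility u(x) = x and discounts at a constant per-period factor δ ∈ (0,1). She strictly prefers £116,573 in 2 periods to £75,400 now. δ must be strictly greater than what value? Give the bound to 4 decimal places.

The preference means 75400 < δ^2·116573.
Hence δ^2 > 75400/116573 = 0.64681, and x ↦ x^(1/2) is increasing on (0,∞).
δ > 0.64681^(1/2) = 0.8042.

δ > 0.8042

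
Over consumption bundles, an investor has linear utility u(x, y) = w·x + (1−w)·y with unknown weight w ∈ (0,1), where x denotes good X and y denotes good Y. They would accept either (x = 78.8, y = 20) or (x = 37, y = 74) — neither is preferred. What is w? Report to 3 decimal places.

Indifference: w·78.8 + (1−w)·20 = w·37 + (1−w)·74.
Rearranging, 41.8·w − 54·(1−w) = 0.
So w/(1−w) = 54/41.8 = 1.2919, giving w = 54/(41.8+54) = 0.564.

w = 0.564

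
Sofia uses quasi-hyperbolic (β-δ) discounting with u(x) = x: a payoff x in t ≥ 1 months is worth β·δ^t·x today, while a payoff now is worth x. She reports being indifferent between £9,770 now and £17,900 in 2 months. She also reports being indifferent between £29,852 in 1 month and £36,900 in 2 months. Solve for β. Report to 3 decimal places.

β ≈ 0.834

The second indifference involves only future payoffs, so β cancels: β·δ^1·29852 = β·δ^2·36900, giving δ = 29852/36900 = 0.80900.
Substituting δ into 9770 = β·δ^2·17900: β = 9770/(11715.131) ≈ 0.834.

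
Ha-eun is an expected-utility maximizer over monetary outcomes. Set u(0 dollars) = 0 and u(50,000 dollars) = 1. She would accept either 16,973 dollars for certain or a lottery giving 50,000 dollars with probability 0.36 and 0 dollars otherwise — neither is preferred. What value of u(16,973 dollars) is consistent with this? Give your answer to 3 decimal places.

By the standard-gamble method, u(16,973 dollars) is just the indifference probability on the best outcome: 0.36.

0.360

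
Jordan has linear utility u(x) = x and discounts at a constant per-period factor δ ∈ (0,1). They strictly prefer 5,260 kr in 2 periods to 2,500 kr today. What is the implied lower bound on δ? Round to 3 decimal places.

The preference means 2500 < δ^2·5260.
So δ^2 > 2500/5260 = 0.47529; taking the square root of both positive sides preserves the inequality.
δ > 0.47529^(1/2) = 0.689.

δ > 0.689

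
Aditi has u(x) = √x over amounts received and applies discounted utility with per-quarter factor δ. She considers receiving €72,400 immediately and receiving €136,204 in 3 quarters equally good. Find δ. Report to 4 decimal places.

δ ≈ 0.9000

Equating discounted utilities: u(72400) = δ^3·u(136204) ⇒ δ^3 = u(72400)/u(136204).
With u(x) = √x: δ^3 = √72400/√136204 = √(72400/136204) = 0.72908.
Taking the cube root: δ = 0.72908^(1/3) ≈ 0.9000.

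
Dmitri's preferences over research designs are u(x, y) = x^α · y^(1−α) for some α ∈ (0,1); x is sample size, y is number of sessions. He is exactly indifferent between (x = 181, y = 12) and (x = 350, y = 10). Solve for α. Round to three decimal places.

α ≈ 0.217

The Cobb–Douglas utilities coincide, so 181^α·12^(1−α) = 350^α·10^(1−α).
(181/350)^α = (10/12)^(1−α); take logs: α·ln(181/350) = (1−α)·ln(10/12), i.e. α·-0.659436 = (1−α)·-0.182322.
With A = -0.659436 and B = -0.182322: α·A = (1−α)·B, so α = B/(A+B) = -0.182322/-0.841758 ≈ 0.217.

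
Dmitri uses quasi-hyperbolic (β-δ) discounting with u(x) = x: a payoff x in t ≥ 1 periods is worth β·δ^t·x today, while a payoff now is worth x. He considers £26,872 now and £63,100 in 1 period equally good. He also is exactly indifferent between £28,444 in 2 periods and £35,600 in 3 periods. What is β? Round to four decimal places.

β ≈ 0.5330

From the later pair, β·δ^2·28444 = β·δ^3·35600; dividing through, δ = 28444/35600 = 0.79899.
Substituting δ into 26872 = β·δ·63100: β = 26872/(50416.191) ≈ 0.5330.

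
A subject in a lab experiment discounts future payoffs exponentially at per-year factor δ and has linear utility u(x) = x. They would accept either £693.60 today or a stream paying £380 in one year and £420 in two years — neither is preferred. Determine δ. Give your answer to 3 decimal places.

δ ≈ 0.910

Present value of the stream is 380·δ + 420·δ². Indifference gives 380δ + 420δ² = 693.60.
That is, 420δ² + 380δ − 693.60 = 0, a quadratic in δ.
δ = (−380 + √(380² + 4·420·693.60)) / (2·420) = (−380 + √1309648.00) / 840 ≈ 0.910.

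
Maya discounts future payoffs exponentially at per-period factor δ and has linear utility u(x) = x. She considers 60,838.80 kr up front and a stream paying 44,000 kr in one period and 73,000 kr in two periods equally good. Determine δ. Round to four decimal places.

Present value of the stream is 44000·δ + 73000·δ². Indifference gives 44000δ + 73000δ² = 60838.80.
Rearranged: 73000δ² + 44000δ − 60838.80 = 0.
By the quadratic formula (taking the positive root), δ = (−44000 + √19700929600.00) / 146000 ≈ 0.6600.

δ ≈ 0.6600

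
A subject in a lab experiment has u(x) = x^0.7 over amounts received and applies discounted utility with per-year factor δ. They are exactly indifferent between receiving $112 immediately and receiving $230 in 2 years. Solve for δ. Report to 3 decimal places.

δ ≈ 0.777

Equating discounted utilities: u(112) = δ^2·u(230) ⇒ δ^2 = u(112)/u(230).
With u(x) = x^0.7: δ^2 = 112^0.7/230^0.7 = (112/230)^0.7 = 0.60429.
Taking the square root: δ = 0.60429^(1/2) ≈ 0.777.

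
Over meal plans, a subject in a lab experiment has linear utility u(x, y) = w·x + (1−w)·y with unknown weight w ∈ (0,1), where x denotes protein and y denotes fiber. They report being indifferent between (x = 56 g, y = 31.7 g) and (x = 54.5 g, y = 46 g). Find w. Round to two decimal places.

Indifference: w·56 + (1−w)·31.7 = w·54.5 + (1−w)·46.
Collecting terms: w·1.5 = (1−w)·14.3.
So w/(1−w) = 14.3/1.5 = 9.5333, giving w = 14.3/(1.5+14.3) = 0.91.

w = 0.91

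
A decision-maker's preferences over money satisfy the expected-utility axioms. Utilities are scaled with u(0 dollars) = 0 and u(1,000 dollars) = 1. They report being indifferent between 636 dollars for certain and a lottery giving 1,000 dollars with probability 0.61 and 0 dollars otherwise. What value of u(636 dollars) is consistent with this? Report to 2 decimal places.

0.61

u(636 dollars) equals the lottery's expected utility: 0.61·1 + 0.39·0 = 0.61.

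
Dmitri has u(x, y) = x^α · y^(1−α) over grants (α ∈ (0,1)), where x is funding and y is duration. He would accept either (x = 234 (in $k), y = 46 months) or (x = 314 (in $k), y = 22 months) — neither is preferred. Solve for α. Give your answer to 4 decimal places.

Set the two utilities equal: 234^α·46^(1−α) = 314^α·22^(1−α).
(234/314)^α = (22/46)^(1−α); take logs: α·ln(234/314) = (1−α)·ln(22/46), i.e. α·-0.2940719 = (1−α)·-0.7375989.
Thus α·(-1.0316708) = -0.7375989, so α = -0.7375989/-1.0316708 ≈ 0.7150.

α ≈ 0.7150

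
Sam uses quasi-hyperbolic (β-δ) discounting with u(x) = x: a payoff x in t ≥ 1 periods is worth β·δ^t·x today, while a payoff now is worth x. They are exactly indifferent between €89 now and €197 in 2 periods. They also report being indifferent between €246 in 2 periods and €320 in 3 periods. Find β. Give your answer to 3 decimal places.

β ≈ 0.764

From the later pair, β·δ^2·246 = β·δ^3·320; dividing through, δ = 246/320 = 0.76875.
Substituting δ into 89 = β·δ^2·197: β = 89/(116.422) ≈ 0.764.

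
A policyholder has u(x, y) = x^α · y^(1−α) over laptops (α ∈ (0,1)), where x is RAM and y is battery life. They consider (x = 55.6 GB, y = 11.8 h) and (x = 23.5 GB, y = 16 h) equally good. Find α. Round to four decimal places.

α ≈ 0.2612

Set the two utilities equal: 55.6^α·11.8^(1−α) = 23.5^α·16^(1−α).
Rearrange to (55.6/23.5)^α = (16/11.8)^(1−α) and take logs: α·0.8611828 = (1−α)·0.3044892.
With A = 0.8611828 and B = 0.3044892: α·A = (1−α)·B, so α = B/(A+B) = 0.3044892/1.1656720 ≈ 0.2612.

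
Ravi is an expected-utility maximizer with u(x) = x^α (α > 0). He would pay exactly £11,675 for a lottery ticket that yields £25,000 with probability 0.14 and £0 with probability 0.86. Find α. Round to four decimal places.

α ≈ 2.5821

EU(lottery) = 0.14·25000^α + 0.86·0 = 0.14·25000^α.
Indifference: 11675^α = 0.14·25000^α, so (11675/25000)^α = 0.14.
α = ln(0.14) / ln(11675/25000) = -1.9661129/-0.7614260 ≈ 2.5821.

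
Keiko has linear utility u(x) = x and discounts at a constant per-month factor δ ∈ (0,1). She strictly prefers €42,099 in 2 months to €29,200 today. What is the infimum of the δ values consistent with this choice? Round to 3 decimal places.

Under u(x) = x this choice says 29200 < δ^2·42099.
Dividing by 42099: δ^2 > 0.69360. Both sides are positive, so the square root keeps the direction.
δ > (29200/42099)^(1/2) ≈ 0.833.

δ > 0.833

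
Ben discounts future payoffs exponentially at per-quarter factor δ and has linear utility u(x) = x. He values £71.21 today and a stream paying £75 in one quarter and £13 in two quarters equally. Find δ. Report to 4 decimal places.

The stream is worth 75δ + 13δ² today, so 75δ + 13δ² = 71.21.
That is, 13δ² + 75δ − 71.21 = 0, a quadratic in δ.
By the quadratic formula (taking the positive root), δ = (−75 + √9327.92) / 26 ≈ 0.8300.

δ ≈ 0.8300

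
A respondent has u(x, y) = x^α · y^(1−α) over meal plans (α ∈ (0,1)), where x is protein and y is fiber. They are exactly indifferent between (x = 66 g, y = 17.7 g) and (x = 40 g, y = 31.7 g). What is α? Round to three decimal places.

Set the two utilities equal: 66^α·17.7^(1−α) = 40^α·31.7^(1−α).
Rearrange to (66/40)^α = (31.7/17.7)^(1−α) and take logs: α·0.500775 = (1−α)·0.582752.
With A = 0.500775 and B = 0.582752: α·A = (1−α)·B, so α = B/(A+B) = 0.582752/1.083527 ≈ 0.538.

α ≈ 0.538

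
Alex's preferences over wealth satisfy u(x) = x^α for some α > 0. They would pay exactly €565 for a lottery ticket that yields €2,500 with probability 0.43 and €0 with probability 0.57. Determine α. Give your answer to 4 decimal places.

α ≈ 0.5675

Since u(0) = 0, the lottery's EU is 0.43·2500^α.
Equating: 565^α = 0.43·2500^α, i.e. 0.2260^α = 0.43.
Take logs: α = ln 0.43 / ln(565/2500) ≈ 0.567482.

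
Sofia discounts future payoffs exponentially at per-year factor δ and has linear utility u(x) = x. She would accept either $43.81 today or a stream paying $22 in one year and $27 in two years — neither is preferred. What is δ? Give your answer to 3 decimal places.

Present value of the stream is 22·δ + 27·δ². Indifference gives 22δ + 27δ² = 43.81.
Rearranged: 27δ² + 22δ − 43.81 = 0.
δ = (−22 + √(22² + 4·27·43.81)) / (2·27) = (−22 + √5215.48) / 54 ≈ 0.930.

δ ≈ 0.930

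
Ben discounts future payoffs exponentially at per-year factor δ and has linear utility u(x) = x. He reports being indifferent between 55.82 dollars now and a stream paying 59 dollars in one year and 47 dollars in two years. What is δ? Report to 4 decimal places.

The stream is worth 59δ + 47δ² today, so 59δ + 47δ² = 55.82.
That is, 47δ² + 59δ − 55.82 = 0, a quadratic in δ.
The positive root is δ = [−59 + √(59² + 4·47·55.82)] / (2·47) = (−59 + 118.217)/94 ≈ 0.6300.

δ ≈ 0.6300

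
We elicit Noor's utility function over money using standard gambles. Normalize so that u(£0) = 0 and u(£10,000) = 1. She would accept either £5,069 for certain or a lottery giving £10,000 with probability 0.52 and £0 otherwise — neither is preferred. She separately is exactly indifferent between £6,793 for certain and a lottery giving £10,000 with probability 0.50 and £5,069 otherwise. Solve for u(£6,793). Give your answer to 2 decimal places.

The first gamble pins u(£5,069): it must equal 0.52·1 + 0.48·0 = 0.52.
The second indifference gives u(£6,793) = 0.50·u(£10,000) + 0.50·u(£5,069) = 0.50·1.00 + 0.50·0.52 = 0.7600.

0.76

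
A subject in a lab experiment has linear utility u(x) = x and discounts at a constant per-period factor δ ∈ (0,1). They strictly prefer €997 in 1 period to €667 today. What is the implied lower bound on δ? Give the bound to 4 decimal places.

δ > 0.6690

The preference means 667 < δ·997.
So δ > 667/997 = 0.66901.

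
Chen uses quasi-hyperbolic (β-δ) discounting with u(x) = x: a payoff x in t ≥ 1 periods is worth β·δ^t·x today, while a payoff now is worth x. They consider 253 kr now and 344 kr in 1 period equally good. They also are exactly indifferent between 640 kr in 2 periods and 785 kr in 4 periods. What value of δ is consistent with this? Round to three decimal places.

δ ≈ 0.903

From the later pair, β·δ^2·640 = β·δ^4·785; dividing through, δ^2 = 640/785 = 0.81529, so δ = 0.90293.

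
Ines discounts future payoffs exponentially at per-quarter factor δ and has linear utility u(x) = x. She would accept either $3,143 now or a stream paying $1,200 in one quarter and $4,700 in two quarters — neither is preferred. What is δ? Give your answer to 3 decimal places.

Equating present values: 3143 = 1200δ + 4700δ².
So 4700δ² + 1200δ − 3143 = 0.
By the quadratic formula (taking the positive root), δ = (−1200 + √60528400.00) / 9400 ≈ 0.700.

δ ≈ 0.700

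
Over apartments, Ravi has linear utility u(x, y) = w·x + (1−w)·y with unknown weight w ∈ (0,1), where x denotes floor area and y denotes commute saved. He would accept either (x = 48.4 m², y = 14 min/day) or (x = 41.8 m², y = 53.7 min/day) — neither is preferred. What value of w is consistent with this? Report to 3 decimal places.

Indifference: w·48.4 + (1−w)·14 = w·41.8 + (1−w)·53.7.
Collecting terms: w·6.6 = (1−w)·39.7.
The marginal rate of substitution is 39.7/6.6, so w = 39.7/(6.6+39.7) = 0.857.

w = 0.857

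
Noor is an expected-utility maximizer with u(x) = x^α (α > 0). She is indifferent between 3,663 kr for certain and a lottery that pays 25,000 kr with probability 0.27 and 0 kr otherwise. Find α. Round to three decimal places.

The lottery's expected utility is 0.27·u(25000) + 0.73·u(0) = 0.27·25000^α (since u(0) = 0 for α > 0).
Indifference: 3663^α = 0.27·25000^α, so (3663/25000)^α = 0.27.
Taking logs: α·ln(3663/25000) = ln(0.27), so α = -1.309333 / -1.920593 ≈ 0.682.

α ≈ 0.682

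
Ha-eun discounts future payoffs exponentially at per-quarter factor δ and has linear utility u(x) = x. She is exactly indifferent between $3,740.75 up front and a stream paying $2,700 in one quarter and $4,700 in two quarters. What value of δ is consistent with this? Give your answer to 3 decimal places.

The stream is worth 2700δ + 4700δ² today, so 2700δ + 4700δ² = 3740.75.
That is, 4700δ² + 2700δ − 3740.75 = 0, a quadratic in δ.
By the quadratic formula (taking the positive root), δ = (−2700 + √77616100.00) / 9400 ≈ 0.650.

δ ≈ 0.650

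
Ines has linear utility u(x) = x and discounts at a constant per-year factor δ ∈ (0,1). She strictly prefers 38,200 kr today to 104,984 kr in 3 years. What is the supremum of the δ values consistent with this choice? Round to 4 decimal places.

δ < 0.7139

The preference means 38200 > δ^3·104984.
Hence δ^3 < 38200/104984 = 0.36386, and x ↦ x^(1/3) is increasing on (0,∞).
δ < 0.36386^(1/3) = 0.7139.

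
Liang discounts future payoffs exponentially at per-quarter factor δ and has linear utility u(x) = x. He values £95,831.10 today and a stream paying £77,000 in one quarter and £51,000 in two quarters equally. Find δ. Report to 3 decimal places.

δ ≈ 0.810

Present value of the stream is 77000·δ + 51000·δ². Indifference gives 77000δ + 51000δ² = 95831.10.
So 51000δ² + 77000δ − 95831.10 = 0.
The positive root is δ = [−77000 + √(77000² + 4·51000·95831.10)] / (2·51000) = (−77000 + 159620.000)/102000 ≈ 0.810.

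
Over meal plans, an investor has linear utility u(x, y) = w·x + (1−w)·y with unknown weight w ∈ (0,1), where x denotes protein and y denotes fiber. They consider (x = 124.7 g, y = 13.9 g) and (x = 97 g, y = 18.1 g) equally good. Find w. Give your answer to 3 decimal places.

w = 0.132

u(124.7,13.9) = u(97,18.1) means w·124.7 + (1−w)·13.9 = w·97 + (1−w)·18.1.
Rearranging, 27.7·w − 4.2·(1−w) = 0.
Hence w = 4.2/(27.7+4.2) = 4.2/31.9 = 0.132.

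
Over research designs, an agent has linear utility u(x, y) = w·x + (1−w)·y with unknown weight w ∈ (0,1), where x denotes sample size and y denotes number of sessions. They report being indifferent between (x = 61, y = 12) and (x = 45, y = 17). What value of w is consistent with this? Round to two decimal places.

Indifference: w·61 + (1−w)·12 = w·45 + (1−w)·17.
Rearranging, 16·w − 5·(1−w) = 0.
So w/(1−w) = 5/16 = 0.3125, giving w = 5/(16+5) = 0.24.

w = 0.24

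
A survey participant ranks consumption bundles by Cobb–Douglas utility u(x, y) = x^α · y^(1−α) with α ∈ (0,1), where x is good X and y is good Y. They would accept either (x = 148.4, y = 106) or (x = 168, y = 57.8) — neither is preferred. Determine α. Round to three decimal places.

α ≈ 0.830

Set the two utilities equal: 148.4^α·106^(1−α) = 168^α·57.8^(1−α).
(148.4/168)^α = (57.8/106)^(1−α); take logs: α·ln(148.4/168) = (1−α)·ln(57.8/106), i.e. α·-0.124053 = (1−α)·-0.606450.
With A = -0.124053 and B = -0.606450: α·A = (1−α)·B, so α = B/(A+B) = -0.606450/-0.730503 ≈ 0.830.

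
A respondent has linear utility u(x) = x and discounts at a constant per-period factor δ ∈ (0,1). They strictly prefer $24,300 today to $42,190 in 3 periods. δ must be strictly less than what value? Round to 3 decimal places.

Under u(x) = x this choice says 24300 > δ^3·42190.
So δ^3 < 24300/42190 = 0.57597; taking the cube root of both positive sides preserves the inequality.
δ < 0.57597^(1/3) = 0.832.

δ < 0.832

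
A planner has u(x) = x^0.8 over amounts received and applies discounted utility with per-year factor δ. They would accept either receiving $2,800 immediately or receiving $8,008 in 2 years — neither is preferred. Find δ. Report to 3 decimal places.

Equating discounted utilities: u(2800) = δ^2·u(8008) ⇒ δ^2 = u(2800)/u(8008).
With u(x) = x^0.8: δ^2 = 2800^0.8/8008^0.8 = (2800/8008)^0.8 = 0.43143.
So δ = 0.43143^(1/2) ≈ 0.657.

δ ≈ 0.657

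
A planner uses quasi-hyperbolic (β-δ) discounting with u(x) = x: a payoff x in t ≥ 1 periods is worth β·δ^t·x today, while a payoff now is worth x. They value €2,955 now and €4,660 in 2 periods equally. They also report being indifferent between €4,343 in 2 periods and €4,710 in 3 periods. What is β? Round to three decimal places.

Both payoffs in the second observation are in the future, so β drops out: δ^2·4343 = δ^3·4710 ⇒ δ = 4343/4710 = 0.92208.
Now use the now-vs-future pair: 2955 = β·δ^2·4660 gives β = 2955/(0.85023·4660) ≈ 0.746.

β ≈ 0.746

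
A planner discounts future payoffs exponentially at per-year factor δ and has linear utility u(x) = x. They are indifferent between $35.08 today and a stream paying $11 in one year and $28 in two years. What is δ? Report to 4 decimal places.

δ ≈ 0.9400

Equating present values: 35.08 = 11δ + 28δ².
So 28δ² + 11δ − 35.08 = 0.
The positive root is δ = [−11 + √(11² + 4·28·35.08)] / (2·28) = (−11 + 63.639)/56 ≈ 0.9400.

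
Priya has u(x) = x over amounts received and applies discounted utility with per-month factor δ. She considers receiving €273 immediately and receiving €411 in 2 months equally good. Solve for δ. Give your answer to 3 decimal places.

δ ≈ 0.815

Indifference means u(273) = δ^2 · u(411), so δ^2 = u(273)/u(411).
With u(x) = x: δ^2 = 273/411 = 0.66423.
So δ = 0.66423^(1/2) ≈ 0.815.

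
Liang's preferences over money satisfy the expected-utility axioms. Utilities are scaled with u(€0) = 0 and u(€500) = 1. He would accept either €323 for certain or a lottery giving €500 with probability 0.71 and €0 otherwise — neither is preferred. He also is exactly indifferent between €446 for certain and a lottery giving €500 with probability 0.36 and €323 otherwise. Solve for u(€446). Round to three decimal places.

0.814

The first gamble pins u(€323): it must equal 0.71·1 + 0.29·0 = 0.71.
The second indifference gives u(€446) = 0.36·u(€500) + 0.64·u(€323) = 0.36·1.00 + 0.64·0.71 = 0.8144.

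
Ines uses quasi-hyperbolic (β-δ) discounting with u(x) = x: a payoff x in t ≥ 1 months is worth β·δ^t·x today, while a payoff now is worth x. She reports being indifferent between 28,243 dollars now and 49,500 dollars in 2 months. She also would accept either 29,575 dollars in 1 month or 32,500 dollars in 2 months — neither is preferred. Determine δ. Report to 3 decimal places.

The second indifference involves only future payoffs, so β cancels: β·δ^1·29575 = β·δ^2·32500, giving δ = 29575/32500 = 0.91000.

δ ≈ 0.910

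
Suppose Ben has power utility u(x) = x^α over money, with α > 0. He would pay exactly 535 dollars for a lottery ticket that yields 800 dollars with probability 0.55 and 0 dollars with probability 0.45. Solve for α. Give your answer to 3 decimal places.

α ≈ 1.486

EU(lottery) = 0.55·800^α + 0.45·0 = 0.55·800^α.
Indifference: 535^α = 0.55·800^α, so (535/800)^α = 0.55.
Take logs: α = ln 0.55 / ln(535/800) ≈ 1.48588.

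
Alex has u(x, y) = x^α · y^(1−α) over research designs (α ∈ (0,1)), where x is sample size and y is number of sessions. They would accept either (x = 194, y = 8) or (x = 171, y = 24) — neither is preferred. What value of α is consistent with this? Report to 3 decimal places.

α ≈ 0.897

The Cobb–Douglas utilities coincide, so 194^α·8^(1−α) = 171^α·24^(1−α).
Taking logs: α·ln 194 + (1−α)·ln 8 = α·ln 171 + (1−α)·ln 24, i.e. α·0.126195 = (1−α)·1.098612.
Thus α·(1.224807) = 1.098612, so α = 1.098612/1.224807 ≈ 0.897.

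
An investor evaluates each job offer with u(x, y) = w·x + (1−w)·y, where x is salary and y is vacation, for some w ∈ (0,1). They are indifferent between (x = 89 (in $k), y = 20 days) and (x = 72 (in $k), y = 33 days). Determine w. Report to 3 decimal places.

w = 0.433

u(89,20) = u(72,33) means w·89 + (1−w)·20 = w·72 + (1−w)·33.
Collecting terms: w·17 = (1−w)·13.
So w/(1−w) = 13/17 = 0.7647, giving w = 13/(17+13) = 0.433.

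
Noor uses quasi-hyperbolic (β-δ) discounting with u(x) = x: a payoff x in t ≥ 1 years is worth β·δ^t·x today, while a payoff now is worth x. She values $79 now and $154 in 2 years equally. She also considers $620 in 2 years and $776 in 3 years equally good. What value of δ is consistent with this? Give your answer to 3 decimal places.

δ ≈ 0.799

The second indifference involves only future payoffs, so β cancels: β·δ^2·620 = β·δ^3·776, giving δ = 620/776 = 0.79897.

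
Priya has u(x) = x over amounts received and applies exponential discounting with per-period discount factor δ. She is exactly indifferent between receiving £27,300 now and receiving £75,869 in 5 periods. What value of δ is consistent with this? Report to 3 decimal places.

δ ≈ 0.815

The payoff in 5 periods is discounted by δ^5, so u(27300) = δ^5·u(75869) and δ^5 = u(27300)/u(75869).
With u(x) = x: δ^5 = 27300/75869 = 0.35983.
Taking the 5th root: δ = 0.35983^(1/5) ≈ 0.815.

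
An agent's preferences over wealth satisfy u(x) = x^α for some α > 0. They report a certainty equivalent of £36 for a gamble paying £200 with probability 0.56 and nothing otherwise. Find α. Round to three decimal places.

The lottery's expected utility is 0.56·u(200) + 0.44·u(0) = 0.56·200^α (since u(0) = 0 for α > 0).
Indifference: 36^α = 0.56·200^α, so (36/200)^α = 0.56.
Take logs: α = ln 0.56 / ln(36/200) ≈ 0.33813.

α ≈ 0.338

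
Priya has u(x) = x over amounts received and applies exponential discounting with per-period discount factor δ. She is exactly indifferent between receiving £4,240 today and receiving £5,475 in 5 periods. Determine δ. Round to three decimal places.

δ ≈ 0.950

Indifference means u(4240) = δ^5 · u(5475), so δ^5 = u(4240)/u(5475).
With u(x) = x: δ^5 = 4240/5475 = 0.77443.
So δ = 0.77443^(1/5) ≈ 0.950.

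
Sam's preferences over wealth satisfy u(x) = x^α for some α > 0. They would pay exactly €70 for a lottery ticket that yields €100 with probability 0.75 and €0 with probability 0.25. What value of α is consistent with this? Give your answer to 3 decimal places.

α ≈ 0.807

The lottery's expected utility is 0.75·u(100) + 0.25·u(0) = 0.75·100^α (since u(0) = 0 for α > 0).
Indifference: 70^α = 0.75·100^α, so (70/100)^α = 0.75.
Take logs: α = ln 0.75 / ln(70/100) ≈ 0.80657.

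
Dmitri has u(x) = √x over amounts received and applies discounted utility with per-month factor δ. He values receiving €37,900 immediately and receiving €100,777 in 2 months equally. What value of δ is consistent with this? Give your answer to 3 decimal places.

Indifference means u(37900) = δ^2 · u(100777), so δ^2 = u(37900)/u(100777).
With u(x) = √x: δ^2 = √37900/√100777 = √(37900/100777) = 0.61325.
Hence δ = (0.61325)^(1/2) = 0.78310.

δ ≈ 0.783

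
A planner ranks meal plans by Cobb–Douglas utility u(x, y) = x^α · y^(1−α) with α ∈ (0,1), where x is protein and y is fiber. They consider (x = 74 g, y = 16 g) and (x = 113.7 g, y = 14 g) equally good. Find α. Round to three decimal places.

α ≈ 0.237

Set the two utilities equal: 74^α·16^(1−α) = 113.7^α·14^(1−α).
Taking logs: α·ln 74 + (1−α)·ln 16 = α·ln 113.7 + (1−α)·ln 14, i.e. α·-0.429498 = (1−α)·-0.133531.
Thus α·(-0.563029) = -0.133531, so α = -0.133531/-0.563029 ≈ 0.237.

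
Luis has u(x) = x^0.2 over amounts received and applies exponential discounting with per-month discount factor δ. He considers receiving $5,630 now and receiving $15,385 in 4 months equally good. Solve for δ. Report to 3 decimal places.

δ ≈ 0.951

Indifference means u(5630) = δ^4 · u(15385), so δ^4 = u(5630)/u(15385).
With u(x) = x^0.2: δ^4 = 5630^0.2/15385^0.2 = (5630/15385)^0.2 = 0.81787.
Hence δ = (0.81787)^(1/4) = 0.95098.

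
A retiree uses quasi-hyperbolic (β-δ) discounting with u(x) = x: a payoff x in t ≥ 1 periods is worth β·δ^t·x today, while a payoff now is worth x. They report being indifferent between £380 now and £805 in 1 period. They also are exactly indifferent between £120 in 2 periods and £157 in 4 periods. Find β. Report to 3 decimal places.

β ≈ 0.540

Both payoffs in the second observation are in the future, so β drops out: δ^2·120 = δ^4·157 ⇒ δ^2 = 120/157 = 0.76433, so δ = 0.87426.
Now use the now-vs-future pair: 380 = β·δ·805 gives β = 380/(0.87426·805) ≈ 0.540.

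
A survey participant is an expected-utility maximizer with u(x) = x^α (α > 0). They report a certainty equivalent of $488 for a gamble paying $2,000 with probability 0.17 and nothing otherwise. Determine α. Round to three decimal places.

α ≈ 1.256

EU(lottery) = 0.17·2000^α + 0.83·0 = 0.17·2000^α.
Setting u(488) equal to that: 488^α = 0.17·2000^α ⇒ (488/2000)^α = 0.17.
α = ln(0.17) / ln(488/2000) = -1.771957/-1.410587 ≈ 1.256.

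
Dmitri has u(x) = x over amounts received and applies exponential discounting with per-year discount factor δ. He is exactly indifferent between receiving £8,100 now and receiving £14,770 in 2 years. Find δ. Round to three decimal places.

Indifference means u(8100) = δ^2 · u(14770), so δ^2 = u(8100)/u(14770).
With u(x) = x: δ^2 = 8100/14770 = 0.54841.
So δ = 0.54841^(1/2) ≈ 0.741.

δ ≈ 0.741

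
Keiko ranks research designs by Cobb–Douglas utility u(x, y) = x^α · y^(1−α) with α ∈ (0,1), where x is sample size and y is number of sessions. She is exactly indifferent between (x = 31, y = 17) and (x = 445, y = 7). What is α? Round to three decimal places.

The Cobb–Douglas utilities coincide, so 31^α·17^(1−α) = 445^α·7^(1−α).
(31/445)^α = (7/17)^(1−α); take logs: α·ln(31/445) = (1−α)·ln(7/17), i.e. α·-2.664087 = (1−α)·-0.887303.
So α/(1−α) = (-0.887303)/(-2.664087) = 0.333061, and α = 0.333061/1.333061 ≈ 0.250.

α ≈ 0.250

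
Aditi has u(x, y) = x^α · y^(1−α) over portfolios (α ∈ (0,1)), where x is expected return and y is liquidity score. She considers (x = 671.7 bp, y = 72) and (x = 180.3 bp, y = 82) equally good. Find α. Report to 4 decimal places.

Set the two utilities equal: 671.7^α·72^(1−α) = 180.3^α·82^(1−α).
(671.7/180.3)^α = (82/72)^(1−α); take logs: α·ln(671.7/180.3) = (1−α)·ln(82/72), i.e. α·1.3151897 = (1−α)·0.1300531.
With A = 1.3151897 and B = 0.1300531: α·A = (1−α)·B, so α = B/(A+B) = 0.1300531/1.4452428 ≈ 0.0900.

α ≈ 0.0900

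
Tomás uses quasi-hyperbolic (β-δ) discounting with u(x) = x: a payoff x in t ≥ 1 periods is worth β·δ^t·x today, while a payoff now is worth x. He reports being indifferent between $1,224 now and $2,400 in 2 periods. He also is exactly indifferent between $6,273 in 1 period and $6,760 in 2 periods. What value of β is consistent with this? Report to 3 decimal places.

β ≈ 0.592

From the later pair, β·δ^1·6273 = β·δ^2·6760; dividing through, δ = 6273/6760 = 0.92796.
Substituting δ into 1224 = β·δ^2·2400: β = 1224/(2066.657) ≈ 0.592.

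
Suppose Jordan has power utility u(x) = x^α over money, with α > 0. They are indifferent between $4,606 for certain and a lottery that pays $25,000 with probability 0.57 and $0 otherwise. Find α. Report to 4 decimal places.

α ≈ 0.3323

The lottery's expected utility is 0.57·u(25000) + 0.43·u(0) = 0.57·25000^α (since u(0) = 0 for α > 0).
Setting u(4606) equal to that: 4606^α = 0.57·25000^α ⇒ (4606/25000)^α = 0.57.
Taking logs: α·ln(4606/25000) = ln(0.57), so α = -0.5621189 / -1.6915160 ≈ 0.3323.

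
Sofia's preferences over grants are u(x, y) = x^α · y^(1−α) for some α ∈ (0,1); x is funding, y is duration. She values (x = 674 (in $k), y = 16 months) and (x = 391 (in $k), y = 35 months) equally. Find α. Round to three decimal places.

α ≈ 0.590

Indifference: 674^α · 16^(1−α) = 391^α · 35^(1−α).
Taking logs: α·ln 674 + (1−α)·ln 16 = α·ln 391 + (1−α)·ln 35, i.e. α·0.544523 = (1−α)·0.782759.
So α/(1−α) = (0.782759)/(0.544523) = 1.437513, and α = 1.437513/2.437513 ≈ 0.590.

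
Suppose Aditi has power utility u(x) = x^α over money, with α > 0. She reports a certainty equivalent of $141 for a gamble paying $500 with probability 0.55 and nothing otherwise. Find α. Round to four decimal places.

EU(lottery) = 0.55·500^α + 0.45·0 = 0.55·500^α.
Indifference: 141^α = 0.55·500^α, so (141/500)^α = 0.55.
α = ln(0.55) / ln(141/500) = -0.5978370/-1.2658482 ≈ 0.4723.

α ≈ 0.4723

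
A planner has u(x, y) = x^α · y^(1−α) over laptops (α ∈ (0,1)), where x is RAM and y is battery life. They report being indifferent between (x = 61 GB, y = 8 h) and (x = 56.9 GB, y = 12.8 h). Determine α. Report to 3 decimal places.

Indifference: 61^α · 8^(1−α) = 56.9^α · 12.8^(1−α).
(61/56.9)^α = (12.8/8)^(1−α); take logs: α·ln(61/56.9) = (1−α)·ln(12.8/8), i.e. α·0.069579 = (1−α)·0.470004.
Thus α·(0.539583) = 0.470004, so α = 0.470004/0.539583 ≈ 0.871.

α ≈ 0.871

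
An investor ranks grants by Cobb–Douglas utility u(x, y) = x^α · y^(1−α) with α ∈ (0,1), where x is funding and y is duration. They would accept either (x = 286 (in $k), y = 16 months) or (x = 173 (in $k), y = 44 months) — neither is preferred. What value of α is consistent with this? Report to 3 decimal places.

Indifference: 286^α · 16^(1−α) = 173^α · 44^(1−α).
Rearrange to (286/173)^α = (44/16)^(1−α) and take logs: α·0.502700 = (1−α)·1.011601.
Thus α·(1.514301) = 1.011601, so α = 1.011601/1.514301 ≈ 0.668.

α ≈ 0.668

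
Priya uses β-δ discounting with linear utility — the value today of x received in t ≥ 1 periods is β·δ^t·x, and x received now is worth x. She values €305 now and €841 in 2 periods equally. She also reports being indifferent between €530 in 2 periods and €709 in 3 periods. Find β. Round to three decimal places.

The second indifference involves only future payoffs, so β cancels: β·δ^2·530 = β·δ^3·709, giving δ = 530/709 = 0.74753.
Now use the now-vs-future pair: 305 = β·δ^2·841 gives β = 305/(0.55880·841) ≈ 0.649.

β ≈ 0.649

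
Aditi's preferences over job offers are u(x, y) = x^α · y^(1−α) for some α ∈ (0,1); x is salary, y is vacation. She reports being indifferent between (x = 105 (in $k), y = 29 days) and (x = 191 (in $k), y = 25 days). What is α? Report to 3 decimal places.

Set the two utilities equal: 105^α·29^(1−α) = 191^α·25^(1−α).
Taking logs: α·ln 105 + (1−α)·ln 29 = α·ln 191 + (1−α)·ln 25, i.e. α·-0.598313 = (1−α)·-0.148420.
With A = -0.598313 and B = -0.148420: α·A = (1−α)·B, so α = B/(A+B) = -0.148420/-0.746733 ≈ 0.199.

α ≈ 0.199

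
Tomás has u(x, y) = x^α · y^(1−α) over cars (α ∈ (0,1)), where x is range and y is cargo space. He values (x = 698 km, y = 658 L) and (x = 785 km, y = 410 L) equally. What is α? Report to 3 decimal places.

The Cobb–Douglas utilities coincide, so 698^α·658^(1−α) = 785^α·410^(1−α).
(698/785)^α = (410/658)^(1−α); take logs: α·ln(698/785) = (1−α)·ln(410/658), i.e. α·-0.117465 = (1−α)·-0.473048.
So α/(1−α) = (-0.473048)/(-0.117465) = 4.027140, and α = 4.027140/5.027140 ≈ 0.801.

α ≈ 0.801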